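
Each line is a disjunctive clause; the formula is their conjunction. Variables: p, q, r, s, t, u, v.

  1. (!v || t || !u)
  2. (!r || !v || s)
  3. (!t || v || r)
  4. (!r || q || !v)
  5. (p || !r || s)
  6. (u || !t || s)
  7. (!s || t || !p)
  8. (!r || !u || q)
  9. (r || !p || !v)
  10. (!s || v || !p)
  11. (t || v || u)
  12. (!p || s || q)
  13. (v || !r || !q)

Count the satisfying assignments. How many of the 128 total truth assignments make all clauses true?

21

Case analysis on v and r:
  v=1, r=1: 5 of the 32 assignments to (p,q,s,t,u) work.
  v=1, r=0: q free; 5 ways for (p,s,t,u) × 2^1 = 10.
  v=0, r=1: remaining (p,q,s,t,u) ∈ {(0,0,1,1,0)} — 1.
  v=0, r=0: 5 of the 32 assignments to (p,q,s,t,u) work.
Total: 5 + 10 + 1 + 5 = 21.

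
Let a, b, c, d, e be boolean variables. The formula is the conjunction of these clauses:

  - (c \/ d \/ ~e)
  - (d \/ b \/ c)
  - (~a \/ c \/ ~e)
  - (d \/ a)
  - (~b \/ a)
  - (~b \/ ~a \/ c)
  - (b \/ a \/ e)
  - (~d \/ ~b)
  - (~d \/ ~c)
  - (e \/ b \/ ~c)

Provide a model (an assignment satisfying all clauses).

Branch on a: take a = False.
  then d is forced to True.
  then b is forced to False.
  then e is forced to True.
  then c is forced to False.
Check each clause:
  1. (c \/ d \/ ~e) — d is true.
  2. (b \/ c \/ d) — d is true.
  3. (~e \/ c \/ ~a) — ~a is true.
  4. (a \/ d) — d is true.
  5. (~b \/ a) — ~b is true.
  6. (~b \/ ~a \/ c) — ~a is true.
  7. (b \/ a \/ e) — e is true.
  8. (~d \/ ~b) — ~b is true.
  9. (~d \/ ~c) — ~c is true.
  10. (b \/ e \/ ~c) — ~c is true.

a=0  b=0  c=0  d=1  e=1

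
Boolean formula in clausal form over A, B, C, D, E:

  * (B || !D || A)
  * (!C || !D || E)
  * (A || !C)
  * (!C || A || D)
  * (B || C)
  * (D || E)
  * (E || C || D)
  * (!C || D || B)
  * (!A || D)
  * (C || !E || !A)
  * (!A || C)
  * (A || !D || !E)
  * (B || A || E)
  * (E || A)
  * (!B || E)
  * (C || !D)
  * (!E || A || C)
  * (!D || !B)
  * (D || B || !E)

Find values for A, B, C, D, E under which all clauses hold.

A = 1  B = 0  C = 1  D = 1  E = 1

Branch on A: take A = True.
  then D is forced to True.
  then C is forced to True.
  then E is forced to True.
  then B is forced to False.
Every clause has at least one true literal under this assignment.
Check each clause:
  1. (B || !D || A) — A is true.
  2. (E || !C || !D) — E is true.
  3. (A || !C) — A is true.
  4. (!C || A || D) — A is true.
  5. (C || B) — C is true.
  6. (E || D) — D is true.
  7. (E || D || C) — C is true.
  8. (D || !C || B) — D is true.
  9. (!A || D) — D is true.
  10. (!E || C || !A) — C is true.
  11. (C || !A) — C is true.
  12. (A || !E || !D) — A is true.
  13. (A || E || B) — A is true.
  14. (E || A) — A is true.
  15. (E || !B) — E is true.
  16. (!D || C) — C is true.
  17. (!E || A || C) — A is true.
  18. (!B || !D) — !B is true.
  19. (B || !E || D) — D is true.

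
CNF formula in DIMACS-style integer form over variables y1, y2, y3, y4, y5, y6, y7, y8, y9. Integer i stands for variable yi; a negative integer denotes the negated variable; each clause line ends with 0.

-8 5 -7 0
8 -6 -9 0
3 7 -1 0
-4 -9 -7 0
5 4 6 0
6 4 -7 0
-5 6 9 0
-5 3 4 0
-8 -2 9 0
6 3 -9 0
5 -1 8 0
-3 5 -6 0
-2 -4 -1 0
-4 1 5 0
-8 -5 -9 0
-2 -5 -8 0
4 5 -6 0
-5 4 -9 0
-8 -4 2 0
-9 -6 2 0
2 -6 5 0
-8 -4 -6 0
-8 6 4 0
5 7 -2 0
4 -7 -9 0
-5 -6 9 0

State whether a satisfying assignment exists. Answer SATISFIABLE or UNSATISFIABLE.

SATISFIABLE

Try y1 = True.
Branch on y2: take y2 = False.
The remaining clauses are satisfied by y3 = True, y4 = True, y5 = True, y6 = False, y7 = False, y8 = False, y9 = True.
So y1=T, y2=F, y3=T, y4=T, y5=T, y6=F, y7=F, y8=F, y9=T is a satisfying assignment.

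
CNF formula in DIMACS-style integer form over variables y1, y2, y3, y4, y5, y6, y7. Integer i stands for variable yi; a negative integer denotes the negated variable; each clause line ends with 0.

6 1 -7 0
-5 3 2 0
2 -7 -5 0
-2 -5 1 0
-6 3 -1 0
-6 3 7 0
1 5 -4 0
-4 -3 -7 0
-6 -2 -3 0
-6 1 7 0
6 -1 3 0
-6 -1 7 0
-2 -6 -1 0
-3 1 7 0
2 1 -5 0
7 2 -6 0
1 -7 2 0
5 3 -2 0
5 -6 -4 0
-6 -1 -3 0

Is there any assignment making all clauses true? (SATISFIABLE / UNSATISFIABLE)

Pure literal: y4 appears only negated; assign y4 = False.
Set y1 = True and propagate.
Branch on y2: take y2 = True.
  then y6 is forced to False.
  then y3 is forced to True.
y5, y7 are now unconstrained; take y5 = False, y7 = True.
So y1=1  y2=1  y3=1  y4=0  y5=0  y6=0  y7=1 is a satisfying assignment.

SATISFIABLE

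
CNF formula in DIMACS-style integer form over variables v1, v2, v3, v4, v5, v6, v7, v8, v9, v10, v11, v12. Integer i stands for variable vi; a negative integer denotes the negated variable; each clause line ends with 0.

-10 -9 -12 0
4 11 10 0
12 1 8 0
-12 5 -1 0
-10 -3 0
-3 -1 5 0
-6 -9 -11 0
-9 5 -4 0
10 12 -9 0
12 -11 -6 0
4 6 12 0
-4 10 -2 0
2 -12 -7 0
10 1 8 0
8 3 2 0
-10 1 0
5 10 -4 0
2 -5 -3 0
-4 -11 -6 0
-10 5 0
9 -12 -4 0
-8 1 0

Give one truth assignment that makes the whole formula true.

v1=True, v2=True, v3=False, v4=False, v5=True, v6=False, v7=True, v8=True, v9=False, v10=True, v11=True, v12=True

Set v1 = True and propagate.
Branch on v2: take v2 = True.
Set v3 = False and propagate.
The remaining clauses are satisfied by v4 = False, v5 = True, v6 = False, v7 = True, v8 = True, v9 = False, v10 = True, v11 = True, v12 = True.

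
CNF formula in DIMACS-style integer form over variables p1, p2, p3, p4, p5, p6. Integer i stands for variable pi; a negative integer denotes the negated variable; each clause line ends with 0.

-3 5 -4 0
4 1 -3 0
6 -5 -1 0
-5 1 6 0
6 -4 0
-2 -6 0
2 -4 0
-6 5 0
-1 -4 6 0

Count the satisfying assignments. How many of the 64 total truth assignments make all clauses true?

9

Split on p6, then p4.
  p6=1, p4=1: a clause becomes empty — 0.
  p6=1, p4=0: remaining (p1,p2,p3,p5) ∈ {(0,0,0,1); (1,0,0,1); (1,0,1,1)} — 3.
  p6=0, p4=1: a clause becomes empty — 0.
  p6=0, p4=0: p2 free; 3 ways for (p1,p3,p5) × 2^1 = 6.
Total: 0 + 3 + 0 + 6 = 9.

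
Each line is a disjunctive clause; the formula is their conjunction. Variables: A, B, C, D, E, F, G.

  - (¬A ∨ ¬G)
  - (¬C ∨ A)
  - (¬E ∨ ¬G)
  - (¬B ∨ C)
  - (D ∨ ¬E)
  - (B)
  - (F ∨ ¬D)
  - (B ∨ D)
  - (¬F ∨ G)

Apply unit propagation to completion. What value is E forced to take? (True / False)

(B) is a unit clause: B = True.
(C ∨ ¬B): since B = True, the clause reduces to (C). C = True.
From (A ∨ ¬C) and C = True: A = True.
(¬A ∨ ¬G): since A = True, the clause reduces to (¬G). G = False.
From (G ∨ ¬F) and G = False: F = False.
(¬D ∨ F) with F = False leaves only ¬D, so D = False.
In (¬E ∨ D), D is now false; ¬E must hold, so E = False.

False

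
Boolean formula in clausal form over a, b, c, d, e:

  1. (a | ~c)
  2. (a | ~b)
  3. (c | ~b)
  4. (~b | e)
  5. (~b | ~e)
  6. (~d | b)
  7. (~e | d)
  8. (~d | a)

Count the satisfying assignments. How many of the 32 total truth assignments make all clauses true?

3

The models are:
  a=F b=F c=F d=F e=F
  a=T b=F c=F d=F e=F
  a=T b=F c=T d=F e=F
That's 3 in total.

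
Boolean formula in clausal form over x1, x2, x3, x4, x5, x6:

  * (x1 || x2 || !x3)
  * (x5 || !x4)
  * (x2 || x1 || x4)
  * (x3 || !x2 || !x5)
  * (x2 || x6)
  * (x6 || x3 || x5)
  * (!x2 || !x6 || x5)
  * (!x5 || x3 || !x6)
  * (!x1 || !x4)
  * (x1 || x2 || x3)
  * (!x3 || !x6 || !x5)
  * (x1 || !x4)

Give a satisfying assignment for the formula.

x1=False  x2=True  x3=True  x4=False  x5=True  x6=False

Try x1 = False.
  then x4 is forced to False.
  then x2 is forced to True.
Set x3 = True and propagate.
For the remaining variables, x5 = True, x6 = False works.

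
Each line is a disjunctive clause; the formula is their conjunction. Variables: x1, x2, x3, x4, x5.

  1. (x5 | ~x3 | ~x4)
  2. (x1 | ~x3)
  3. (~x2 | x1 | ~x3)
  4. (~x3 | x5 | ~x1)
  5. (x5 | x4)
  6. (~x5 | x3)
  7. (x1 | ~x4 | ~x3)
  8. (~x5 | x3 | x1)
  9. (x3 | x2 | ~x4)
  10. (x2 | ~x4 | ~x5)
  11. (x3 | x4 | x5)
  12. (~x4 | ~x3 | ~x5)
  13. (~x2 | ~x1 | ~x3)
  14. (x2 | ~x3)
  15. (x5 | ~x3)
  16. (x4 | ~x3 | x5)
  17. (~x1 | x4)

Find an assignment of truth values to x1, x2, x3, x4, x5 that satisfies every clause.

x1=False, x2=True, x3=False, x4=True, x5=False

Branch on x1: take x1 = False.
  then x3 is forced to False.
  then x5 is forced to False.
  then x4 is forced to True.
  then x2 is forced to True.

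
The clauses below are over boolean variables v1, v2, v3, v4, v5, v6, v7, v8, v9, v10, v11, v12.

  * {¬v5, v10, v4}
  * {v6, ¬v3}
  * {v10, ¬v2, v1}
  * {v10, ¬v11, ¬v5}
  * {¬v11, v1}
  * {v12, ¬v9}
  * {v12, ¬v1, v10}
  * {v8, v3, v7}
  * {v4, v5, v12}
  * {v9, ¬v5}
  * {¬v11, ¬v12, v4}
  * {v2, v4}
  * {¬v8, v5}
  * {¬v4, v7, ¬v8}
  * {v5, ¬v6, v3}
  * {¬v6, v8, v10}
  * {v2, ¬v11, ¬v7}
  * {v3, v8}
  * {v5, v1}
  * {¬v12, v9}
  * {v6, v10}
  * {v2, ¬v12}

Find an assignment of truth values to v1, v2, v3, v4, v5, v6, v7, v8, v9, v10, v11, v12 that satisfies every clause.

v1=True, v2=True, v3=True, v4=True, v5=True, v6=True, v7=True, v8=True, v9=True, v10=True, v11=True, v12=True

Pure literal: v10 appears only positively; assign v10 = True.
Branch on v1: take v1 = True.
Branch on v2: take v2 = True.
Try v3 = True.
  then v6 is forced to True.
The remaining clauses are satisfied by v4 = True, v5 = True, v7 = True, v8 = True, v9 = True, v11 = True, v12 = True.
Check each clause:
  1. {¬v5, v10, v4} — v10 is true.
  2. {v6, ¬v3} — v6 is true.
  3. {¬v2, v10, v1} — v1 is true.
  4. {v10, ¬v11, ¬v5} — v10 is true.
  5. {¬v11, v1} — v1 is true.
  6. {¬v9, v12} — v12 is true.
  7. {v12, ¬v1, v10} — v10 is true.
  8. {v8, v3, v7} — v8 is true.
  9. {v5, v4, v12} — v5 is true.
  10. {¬v5, v9} — v9 is true.
  11. {¬v11, ¬v12, v4} — v4 is true.
  12. {v2, v4} — v2 is true.
  13. {v5, ¬v8} — v5 is true.
  14. {¬v8, v7, ¬v4} — v7 is true.
  15. {v3, ¬v6, v5} — v3 is true.
  16. {v8, ¬v6, v10} — v8 is true.
  17. {v2, ¬v7, ¬v11} — v2 is true.
  18. {v3, v8} — v8 is true.
  19. {v5, v1} — v1 is true.
  20. {v9, ¬v12} — v9 is true.
  21. {v6, v10} — v10 is true.
  22. {¬v12, v2} — v2 is true.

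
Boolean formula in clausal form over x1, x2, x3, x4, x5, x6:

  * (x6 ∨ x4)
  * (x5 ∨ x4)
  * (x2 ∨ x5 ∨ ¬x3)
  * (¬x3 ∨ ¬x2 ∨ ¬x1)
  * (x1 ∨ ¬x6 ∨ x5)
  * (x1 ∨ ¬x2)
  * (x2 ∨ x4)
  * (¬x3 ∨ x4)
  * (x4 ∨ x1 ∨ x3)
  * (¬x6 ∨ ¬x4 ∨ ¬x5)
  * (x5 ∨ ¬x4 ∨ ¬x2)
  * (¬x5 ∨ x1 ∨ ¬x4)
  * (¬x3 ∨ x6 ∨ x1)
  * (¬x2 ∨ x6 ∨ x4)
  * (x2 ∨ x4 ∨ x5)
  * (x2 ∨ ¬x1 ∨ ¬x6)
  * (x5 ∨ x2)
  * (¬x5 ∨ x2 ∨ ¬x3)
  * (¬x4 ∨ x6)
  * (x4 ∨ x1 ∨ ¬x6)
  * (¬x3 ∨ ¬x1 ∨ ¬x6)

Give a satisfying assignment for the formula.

x1=True, x2=True, x3=False, x4=False, x5=True, x6=True

Check each clause:
  1. (x6 ∨ x4) — x6 is true.
  2. (x4 ∨ x5) — x5 is true.
  3. (x2 ∨ x5 ∨ ¬x3) — ¬x3 is true.
  4. (¬x1 ∨ ¬x3 ∨ ¬x2) — ¬x3 is true.
  5. (¬x6 ∨ x1 ∨ x5) — x1 is true.
  6. (¬x2 ∨ x1) — x1 is true.
  7. (x4 ∨ x2) — x2 is true.
  8. (¬x3 ∨ x4) — ¬x3 is true.
  9. (x4 ∨ x1 ∨ x3) — x1 is true.
  10. (¬x5 ∨ ¬x4 ∨ ¬x6) — ¬x4 is true.
  11. (¬x2 ∨ ¬x4 ∨ x5) — ¬x4 is true.
  12. (x1 ∨ ¬x5 ∨ ¬x4) — x1 is true.
  13. (¬x3 ∨ x6 ∨ x1) — x1 is true.
  14. (x6 ∨ ¬x2 ∨ x4) — x6 is true.
  15. (x2 ∨ x5 ∨ x4) — x2 is true.
  16. (¬x6 ∨ x2 ∨ ¬x1) — x2 is true.
  17. (x2 ∨ x5) — x2 is true.
  18. (x2 ∨ ¬x5 ∨ ¬x3) — x2 is true.
  19. (¬x4 ∨ x6) — ¬x4 is true.
  20. (¬x6 ∨ x1 ∨ x4) — x1 is true.
  21. (¬x6 ∨ ¬x3 ∨ ¬x1) — ¬x3 is true.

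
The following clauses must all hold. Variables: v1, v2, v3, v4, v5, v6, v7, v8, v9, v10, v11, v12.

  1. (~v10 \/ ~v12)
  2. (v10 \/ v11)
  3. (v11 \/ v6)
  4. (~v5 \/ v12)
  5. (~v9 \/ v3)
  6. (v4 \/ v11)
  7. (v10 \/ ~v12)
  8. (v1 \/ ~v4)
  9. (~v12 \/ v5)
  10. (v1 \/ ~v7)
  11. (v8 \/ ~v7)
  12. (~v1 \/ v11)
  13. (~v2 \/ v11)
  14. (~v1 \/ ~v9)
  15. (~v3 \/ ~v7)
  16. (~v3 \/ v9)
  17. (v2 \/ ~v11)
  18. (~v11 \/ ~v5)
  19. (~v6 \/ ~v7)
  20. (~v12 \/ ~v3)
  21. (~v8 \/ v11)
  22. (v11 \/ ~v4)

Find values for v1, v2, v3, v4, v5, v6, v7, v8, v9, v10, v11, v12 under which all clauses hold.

v1=T, v2=T, v3=F, v4=F, v5=F, v6=T, v7=F, v8=F, v9=F, v10=T, v11=T, v12=F

Pure literal: v7 appears only negated; assign v7 = False.
Branch on v1: take v1 = True.
  then v11 is forced to True.
  then v9 is forced to False.
  then v3 is forced to False.
  then v2 is forced to True.
  then v5 is forced to False.
  then v12 is forced to False.
v4, v6, v8, v10 are now unconstrained; take v4 = False, v6 = True, v8 = False, v10 = True.
Every clause has at least one true literal under this assignment.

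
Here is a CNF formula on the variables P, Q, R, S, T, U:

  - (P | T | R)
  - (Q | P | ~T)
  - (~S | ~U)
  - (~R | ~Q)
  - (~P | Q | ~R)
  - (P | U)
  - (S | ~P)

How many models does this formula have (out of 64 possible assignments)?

6

The models are:
  P=F Q=F R=T S=F T=F U=T
  P=F Q=T R=F S=F T=T U=T
  P=T Q=F R=F S=T T=F U=F
  P=T Q=F R=F S=T T=T U=F
  P=T Q=T R=F S=T T=F U=F
  P=T Q=T R=F S=T T=T U=F
That's 6 in total.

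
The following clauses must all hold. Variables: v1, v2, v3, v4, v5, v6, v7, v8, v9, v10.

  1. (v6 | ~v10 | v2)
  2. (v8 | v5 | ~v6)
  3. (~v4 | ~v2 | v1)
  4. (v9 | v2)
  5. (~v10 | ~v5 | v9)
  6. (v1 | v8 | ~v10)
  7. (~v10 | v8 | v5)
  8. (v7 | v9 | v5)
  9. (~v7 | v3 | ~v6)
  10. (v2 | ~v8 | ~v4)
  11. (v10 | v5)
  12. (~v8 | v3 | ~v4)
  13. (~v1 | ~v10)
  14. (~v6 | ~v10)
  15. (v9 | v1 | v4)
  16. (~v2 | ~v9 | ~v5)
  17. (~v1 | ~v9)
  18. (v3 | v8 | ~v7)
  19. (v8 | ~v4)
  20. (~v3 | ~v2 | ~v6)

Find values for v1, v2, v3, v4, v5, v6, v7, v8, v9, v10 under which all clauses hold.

v1 = F, v2 = F, v3 = T, v4 = F, v5 = T, v6 = F, v7 = T, v8 = T, v9 = T, v10 = F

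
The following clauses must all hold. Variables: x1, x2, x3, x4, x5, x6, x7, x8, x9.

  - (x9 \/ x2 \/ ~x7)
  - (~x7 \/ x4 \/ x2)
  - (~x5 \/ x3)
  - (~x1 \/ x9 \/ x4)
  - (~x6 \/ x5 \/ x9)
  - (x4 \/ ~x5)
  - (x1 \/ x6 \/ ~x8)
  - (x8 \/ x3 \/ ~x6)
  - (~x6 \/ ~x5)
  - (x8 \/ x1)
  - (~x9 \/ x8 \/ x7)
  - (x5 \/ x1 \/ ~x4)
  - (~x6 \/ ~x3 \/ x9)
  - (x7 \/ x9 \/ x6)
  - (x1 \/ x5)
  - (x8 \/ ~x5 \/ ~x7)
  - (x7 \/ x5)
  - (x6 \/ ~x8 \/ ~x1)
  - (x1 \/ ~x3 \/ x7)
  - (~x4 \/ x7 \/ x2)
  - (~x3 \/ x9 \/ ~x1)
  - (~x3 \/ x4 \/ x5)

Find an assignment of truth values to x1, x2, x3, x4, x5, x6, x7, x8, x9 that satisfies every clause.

Pure literal: x2 appears only positively; assign x2 = True.
Try x1 = True.
Try x3 = False.
  then x5 is forced to False.
  then x7 is forced to True.
The remaining clauses are satisfied by x4 = True, x6 = False, x8 = False, x9 = False.
Every clause has at least one true literal under this assignment.

x1=T, x2=T, x3=F, x4=T, x5=F, x6=F, x7=T, x8=F, x9=F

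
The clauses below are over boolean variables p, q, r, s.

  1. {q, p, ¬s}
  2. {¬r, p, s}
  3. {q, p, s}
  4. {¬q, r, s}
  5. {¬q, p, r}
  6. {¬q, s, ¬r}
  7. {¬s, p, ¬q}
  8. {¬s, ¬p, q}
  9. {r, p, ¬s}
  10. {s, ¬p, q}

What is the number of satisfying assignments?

2

Satisfying assignments:
  p=T q=T r=F s=T
  p=T q=T r=T s=T
Count: 2.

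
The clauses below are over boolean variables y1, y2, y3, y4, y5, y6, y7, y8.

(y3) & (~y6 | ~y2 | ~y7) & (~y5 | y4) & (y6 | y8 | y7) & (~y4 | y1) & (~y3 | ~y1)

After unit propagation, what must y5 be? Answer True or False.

False

Unit clause (y3) sets y3 = True.
From (~y3 | ~y1) and y3 = True: y1 = False.
(~y4 | y1) with y1 = False leaves only ~y4, so y4 = False.
(~y5 | y4): since y4 = False, the clause reduces to (~y5). y5 = False.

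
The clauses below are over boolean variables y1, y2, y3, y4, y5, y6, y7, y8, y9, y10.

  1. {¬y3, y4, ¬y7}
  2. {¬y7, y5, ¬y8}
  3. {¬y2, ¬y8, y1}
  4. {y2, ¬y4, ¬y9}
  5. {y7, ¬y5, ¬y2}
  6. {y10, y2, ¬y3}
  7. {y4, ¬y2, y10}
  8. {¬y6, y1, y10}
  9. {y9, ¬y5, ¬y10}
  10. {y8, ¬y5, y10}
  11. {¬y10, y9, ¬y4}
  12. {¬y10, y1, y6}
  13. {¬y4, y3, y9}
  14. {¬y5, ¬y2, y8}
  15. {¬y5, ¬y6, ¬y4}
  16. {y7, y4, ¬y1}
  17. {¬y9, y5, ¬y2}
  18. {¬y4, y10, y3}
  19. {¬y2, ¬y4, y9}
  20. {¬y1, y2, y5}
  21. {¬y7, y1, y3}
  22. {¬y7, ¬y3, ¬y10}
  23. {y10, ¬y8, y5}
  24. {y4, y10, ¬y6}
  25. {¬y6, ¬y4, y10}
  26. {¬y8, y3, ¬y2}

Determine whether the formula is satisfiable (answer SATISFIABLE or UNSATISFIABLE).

SATISFIABLE

Try y1 = True.
Try y2 = False.
  then y5 is forced to True.
Branch on y3: take y3 = False.
For the remaining variables, y4 = False, y6 = False, y7 = True, y8 = True, y9 = True, y10 = True works.
So y1 = True, y2 = False, y3 = False, y4 = False, y5 = True, y6 = False, y7 = True, y8 = True, y9 = True, y10 = True is a satisfying assignment.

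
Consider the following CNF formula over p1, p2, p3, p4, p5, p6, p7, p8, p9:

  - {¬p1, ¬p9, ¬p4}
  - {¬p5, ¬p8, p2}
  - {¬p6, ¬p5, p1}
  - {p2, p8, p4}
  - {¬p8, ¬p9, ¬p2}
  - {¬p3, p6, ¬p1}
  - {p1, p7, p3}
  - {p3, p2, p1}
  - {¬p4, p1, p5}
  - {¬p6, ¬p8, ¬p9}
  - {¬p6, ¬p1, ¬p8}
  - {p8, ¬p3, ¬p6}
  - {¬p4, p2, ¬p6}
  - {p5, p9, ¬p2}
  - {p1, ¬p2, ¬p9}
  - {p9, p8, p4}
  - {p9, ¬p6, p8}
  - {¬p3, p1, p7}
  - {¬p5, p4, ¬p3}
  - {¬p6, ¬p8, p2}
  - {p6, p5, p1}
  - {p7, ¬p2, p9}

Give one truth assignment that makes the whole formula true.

p1=T, p2=F, p3=F, p4=T, p5=F, p6=F, p7=F, p8=F, p9=F

Set p1 = True and propagate.
The remaining clauses are satisfied by p2 = False, p3 = False, p4 = True, p5 = False, p6 = False, p7 = False, p8 = False, p9 = False.
Check each clause:
  1. {¬p9, ¬p4, ¬p1} — ¬p9 is true.
  2. {¬p8, ¬p5, p2} — ¬p8 is true.
  3. {¬p6, p1, ¬p5} — p1 is true.
  4. {p2, p8, p4} — p4 is true.
  5. {¬p2, ¬p9, ¬p8} — ¬p8 is true.
  6. {¬p1, p6, ¬p3} — ¬p3 is true.
  7. {p1, p3, p7} — p1 is true.
  8. {p1, p3, p2} — p1 is true.
  9. {p1, p5, ¬p4} — p1 is true.
  10. {¬p8, ¬p9, ¬p6} — ¬p8 is true.
  11. {¬p1, ¬p6, ¬p8} — ¬p8 is true.
  12. {¬p6, ¬p3, p8} — ¬p6 is true.
  13. {¬p6, p2, ¬p4} — ¬p6 is true.
  14. {p9, ¬p2, p5} — ¬p2 is true.
  15. {¬p9, ¬p2, p1} — p1 is true.
  16. {p4, p9, p8} — p4 is true.
  17. {p8, p9, ¬p6} — ¬p6 is true.
  18. {¬p3, p7, p1} — p1 is true.
  19. {p4, ¬p5, ¬p3} — ¬p5 is true.
  20. {¬p8, ¬p6, p2} — ¬p8 is true.
  21. {p6, p1, p5} — p1 is true.
  22. {p9, p7, ¬p2} — ¬p2 is true.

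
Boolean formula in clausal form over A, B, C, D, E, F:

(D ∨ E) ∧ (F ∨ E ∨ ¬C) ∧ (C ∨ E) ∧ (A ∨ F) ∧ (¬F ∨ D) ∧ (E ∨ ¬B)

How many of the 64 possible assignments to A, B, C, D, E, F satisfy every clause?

Split on E, then F.
  E=1, F=1: forces D=1; A, B, C free → 2^3 = 8.
  E=1, F=0: forces A=1; B, C, D free → 2^3 = 8.
  E=0, F=1: remaining (A,B,C,D) ∈ {(0,0,1,1); (1,0,1,1)} — 2.
  E=0, F=0: a clause becomes empty — 0.
Total: 8 + 8 + 2 + 0 = 18.

18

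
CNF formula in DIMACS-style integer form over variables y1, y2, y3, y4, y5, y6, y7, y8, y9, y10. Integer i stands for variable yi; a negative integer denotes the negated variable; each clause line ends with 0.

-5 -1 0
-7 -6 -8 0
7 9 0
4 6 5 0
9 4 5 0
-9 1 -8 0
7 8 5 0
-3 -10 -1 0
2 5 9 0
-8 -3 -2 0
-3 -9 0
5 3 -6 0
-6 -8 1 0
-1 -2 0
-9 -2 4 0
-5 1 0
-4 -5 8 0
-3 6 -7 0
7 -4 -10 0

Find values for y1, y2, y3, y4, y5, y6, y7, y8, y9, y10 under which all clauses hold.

y1=T, y2=F, y3=F, y4=T, y5=F, y6=F, y7=T, y8=T, y9=T, y10=F

Check each clause:
  1. (~y1 \/ ~y5) — ~y5 is true.
  2. (~y8 \/ ~y7 \/ ~y6) — ~y6 is true.
  3. (y7 \/ y9) — y9 is true.
  4. (y6 \/ y4 \/ y5) — y4 is true.
  5. (y4 \/ y9 \/ y5) — y9 is true.
  6. (~y8 \/ y1 \/ ~y9) — y1 is true.
  7. (y7 \/ y5 \/ y8) — y8 is true.
  8. (~y1 \/ ~y10 \/ ~y3) — ~y3 is true.
  9. (y2 \/ y9 \/ y5) — y9 is true.
  10. (~y3 \/ ~y2 \/ ~y8) — ~y3 is true.
  11. (~y3 \/ ~y9) — ~y3 is true.
  12. (y3 \/ ~y6 \/ y5) — ~y6 is true.
  13. (y1 \/ ~y8 \/ ~y6) — y1 is true.
  14. (~y2 \/ ~y1) — ~y2 is true.
  15. (y4 \/ ~y9 \/ ~y2) — y4 is true.
  16. (~y5 \/ y1) — y1 is true.
  17. (y8 \/ ~y5 \/ ~y4) — y8 is true.
  18. (~y7 \/ ~y3 \/ y6) — ~y3 is true.
  19. (~y4 \/ y7 \/ ~y10) — ~y10 is true.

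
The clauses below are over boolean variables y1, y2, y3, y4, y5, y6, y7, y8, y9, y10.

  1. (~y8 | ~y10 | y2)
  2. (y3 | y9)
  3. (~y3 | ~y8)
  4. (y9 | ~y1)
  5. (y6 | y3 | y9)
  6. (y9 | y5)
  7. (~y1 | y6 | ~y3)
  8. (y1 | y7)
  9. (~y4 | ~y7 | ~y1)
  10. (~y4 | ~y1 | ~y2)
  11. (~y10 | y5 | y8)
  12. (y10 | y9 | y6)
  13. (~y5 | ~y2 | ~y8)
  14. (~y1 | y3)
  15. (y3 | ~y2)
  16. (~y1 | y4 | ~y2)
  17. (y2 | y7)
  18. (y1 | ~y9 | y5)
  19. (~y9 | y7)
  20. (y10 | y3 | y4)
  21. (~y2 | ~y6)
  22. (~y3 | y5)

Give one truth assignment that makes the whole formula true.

y1=False  y2=False  y3=True  y4=False  y5=True  y6=True  y7=True  y8=False  y9=True  y10=True

Branch on y1: take y1 = False.
  then y7 is forced to True.
The remaining clauses are satisfied by y2 = False, y3 = True, y4 = False, y5 = True, y6 = True, y8 = False, y9 = True, y10 = True.
Every clause has at least one true literal under this assignment.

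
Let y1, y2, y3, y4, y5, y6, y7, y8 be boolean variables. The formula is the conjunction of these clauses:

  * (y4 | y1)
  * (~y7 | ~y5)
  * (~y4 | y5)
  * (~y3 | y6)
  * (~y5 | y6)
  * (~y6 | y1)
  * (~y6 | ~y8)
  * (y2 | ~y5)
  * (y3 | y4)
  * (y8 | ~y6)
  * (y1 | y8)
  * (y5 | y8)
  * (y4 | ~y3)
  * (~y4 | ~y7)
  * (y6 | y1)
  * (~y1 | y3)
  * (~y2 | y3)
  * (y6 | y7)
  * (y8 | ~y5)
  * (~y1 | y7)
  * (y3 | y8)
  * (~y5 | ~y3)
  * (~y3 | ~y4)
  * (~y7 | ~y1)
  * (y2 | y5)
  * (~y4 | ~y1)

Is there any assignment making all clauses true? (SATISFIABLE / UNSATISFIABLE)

UNSATISFIABLE

y1 = True:
  propagation gives y3=True, y6=True, y8=False; an empty clause results — contradiction.
y1 = False:
  propagation gives y4=True, y5=True, y7=False, y6=True; an empty clause results — contradiction.
Every branch closes, so no satisfying assignment exists.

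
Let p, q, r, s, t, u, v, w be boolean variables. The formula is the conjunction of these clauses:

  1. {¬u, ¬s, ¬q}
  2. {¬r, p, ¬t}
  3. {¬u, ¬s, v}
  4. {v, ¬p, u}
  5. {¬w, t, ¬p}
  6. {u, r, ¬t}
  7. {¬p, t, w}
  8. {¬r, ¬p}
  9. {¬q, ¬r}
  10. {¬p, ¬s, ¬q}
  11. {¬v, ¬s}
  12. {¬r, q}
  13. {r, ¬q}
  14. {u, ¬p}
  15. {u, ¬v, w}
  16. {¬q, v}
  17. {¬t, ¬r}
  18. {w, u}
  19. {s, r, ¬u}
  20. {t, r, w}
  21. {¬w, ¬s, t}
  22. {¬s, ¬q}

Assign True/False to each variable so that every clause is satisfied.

p = F, q = F, r = F, s = F, t = F, u = F, v = T, w = T

Branch on p: take p = False.
The remaining clauses are satisfied by q = False, r = False, s = False, t = False, u = False, v = True, w = True.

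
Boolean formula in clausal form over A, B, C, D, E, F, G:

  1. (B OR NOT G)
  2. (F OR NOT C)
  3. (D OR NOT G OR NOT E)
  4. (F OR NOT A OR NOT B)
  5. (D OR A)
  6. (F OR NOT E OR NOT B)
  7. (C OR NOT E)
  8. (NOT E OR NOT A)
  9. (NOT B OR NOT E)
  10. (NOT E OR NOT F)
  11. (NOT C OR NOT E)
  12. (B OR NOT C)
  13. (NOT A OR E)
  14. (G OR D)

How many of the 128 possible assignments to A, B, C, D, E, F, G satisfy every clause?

The models are:
  A=0 B=0 C=0 D=1 E=0 F=0 G=0
  A=0 B=0 C=0 D=1 E=0 F=1 G=0
  A=0 B=1 C=0 D=1 E=0 F=0 G=0
  A=0 B=1 C=0 D=1 E=0 F=0 G=1
  A=0 B=1 C=0 D=1 E=0 F=1 G=0
  A=0 B=1 C=0 D=1 E=0 F=1 G=1
  A=0 B=1 C=1 D=1 E=0 F=1 G=0
  A=0 B=1 C=1 D=1 E=0 F=1 G=1
Count: 8.

8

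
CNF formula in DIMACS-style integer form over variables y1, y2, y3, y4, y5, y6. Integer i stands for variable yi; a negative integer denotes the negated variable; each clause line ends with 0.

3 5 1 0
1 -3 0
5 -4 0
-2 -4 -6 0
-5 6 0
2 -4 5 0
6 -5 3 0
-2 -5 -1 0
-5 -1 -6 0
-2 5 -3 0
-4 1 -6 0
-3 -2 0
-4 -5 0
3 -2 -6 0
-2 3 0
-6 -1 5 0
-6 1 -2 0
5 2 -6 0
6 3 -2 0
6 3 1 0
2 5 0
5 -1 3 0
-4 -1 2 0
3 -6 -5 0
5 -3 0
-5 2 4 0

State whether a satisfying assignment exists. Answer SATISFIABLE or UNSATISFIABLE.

y5 = True:
  propagation gives y6=True, y1=False, y3=False; an empty clause results — contradiction.
y5 = False:
  propagation gives y4=False, y2=True, y3=False; an empty clause results — contradiction.
Every branch closes, so no satisfying assignment exists.

UNSATISFIABLE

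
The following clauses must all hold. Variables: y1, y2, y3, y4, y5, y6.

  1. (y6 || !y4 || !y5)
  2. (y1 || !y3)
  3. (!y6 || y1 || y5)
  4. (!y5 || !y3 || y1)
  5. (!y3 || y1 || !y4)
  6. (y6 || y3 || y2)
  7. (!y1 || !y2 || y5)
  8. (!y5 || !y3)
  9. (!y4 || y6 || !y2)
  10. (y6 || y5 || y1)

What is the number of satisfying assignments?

16

Split on y1, then y5.
  y1=1, y5=1: 5 of the 16 assignments to (y2,y3,y4,y6) work.
  y1=1, y5=0: y4 free; 3 ways for (y2,y3,y6) × 2^1 = 6.
  y1=0, y5=1: 5 of the 16 assignments to (y2,y3,y4,y6) work.
  y1=0, y5=0: a clause becomes empty — 0.
Total: 5 + 6 + 5 + 0 = 16.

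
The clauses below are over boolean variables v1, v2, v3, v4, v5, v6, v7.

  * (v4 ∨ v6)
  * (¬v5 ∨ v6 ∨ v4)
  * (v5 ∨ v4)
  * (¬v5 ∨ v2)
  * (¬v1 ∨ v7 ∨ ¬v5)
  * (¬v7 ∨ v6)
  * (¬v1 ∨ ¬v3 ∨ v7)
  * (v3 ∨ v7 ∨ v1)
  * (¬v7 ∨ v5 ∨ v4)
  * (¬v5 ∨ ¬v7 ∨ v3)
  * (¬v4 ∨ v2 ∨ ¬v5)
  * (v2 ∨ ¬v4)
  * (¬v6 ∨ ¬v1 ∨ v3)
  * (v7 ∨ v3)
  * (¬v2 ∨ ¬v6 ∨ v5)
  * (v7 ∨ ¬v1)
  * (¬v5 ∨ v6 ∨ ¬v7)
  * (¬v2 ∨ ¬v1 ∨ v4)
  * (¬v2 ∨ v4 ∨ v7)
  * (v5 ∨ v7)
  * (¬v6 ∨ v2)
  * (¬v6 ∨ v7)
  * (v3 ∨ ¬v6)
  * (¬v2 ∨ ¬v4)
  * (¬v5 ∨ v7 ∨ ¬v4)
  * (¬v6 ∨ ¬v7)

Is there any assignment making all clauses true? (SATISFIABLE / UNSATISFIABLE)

UNSATISFIABLE

v7 = True:
  propagation gives v6=True; an empty clause results — contradiction.
v7 = False:
  propagation gives v3=True, v1=False, v5=True, v2=True; an empty clause results — contradiction.
Every branch closes, so no satisfying assignment exists.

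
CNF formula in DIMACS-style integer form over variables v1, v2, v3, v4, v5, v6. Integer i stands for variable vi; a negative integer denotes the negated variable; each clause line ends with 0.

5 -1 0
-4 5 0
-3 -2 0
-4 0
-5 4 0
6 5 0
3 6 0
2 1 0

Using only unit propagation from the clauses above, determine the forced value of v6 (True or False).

(~v4) is a unit clause: v4 = False.
From (v4 \/ ~v5) and v4 = False: v5 = False.
From (~v1 \/ v5) and v5 = False: v1 = False.
In (v5 \/ v6), v5 is now false; v6 must hold, so v6 = True.

True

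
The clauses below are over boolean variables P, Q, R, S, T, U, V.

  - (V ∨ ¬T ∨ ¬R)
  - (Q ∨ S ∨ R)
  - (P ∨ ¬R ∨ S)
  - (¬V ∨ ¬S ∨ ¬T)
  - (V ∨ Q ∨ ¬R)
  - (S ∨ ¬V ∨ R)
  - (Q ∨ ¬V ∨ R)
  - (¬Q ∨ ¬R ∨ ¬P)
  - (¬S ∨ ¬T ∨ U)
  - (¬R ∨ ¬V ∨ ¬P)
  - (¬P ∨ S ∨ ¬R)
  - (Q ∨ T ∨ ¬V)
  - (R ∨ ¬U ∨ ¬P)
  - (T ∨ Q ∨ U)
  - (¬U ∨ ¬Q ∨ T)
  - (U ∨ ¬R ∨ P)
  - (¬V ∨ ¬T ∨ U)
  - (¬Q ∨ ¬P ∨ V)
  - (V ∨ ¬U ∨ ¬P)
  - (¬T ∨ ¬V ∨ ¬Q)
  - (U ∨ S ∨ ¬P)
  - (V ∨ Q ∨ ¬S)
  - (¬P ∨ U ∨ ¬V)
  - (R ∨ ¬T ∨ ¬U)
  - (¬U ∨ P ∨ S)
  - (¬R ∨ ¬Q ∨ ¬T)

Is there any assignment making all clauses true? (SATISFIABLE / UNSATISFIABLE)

SATISFIABLE

Try P = False.
For the remaining variables, Q = True, R = False, S = False, T = False, U = False, V = False works.
Every clause has at least one true literal under this assignment.
So P = False, Q = True, R = False, S = False, T = False, U = False, V = False is a satisfying assignment.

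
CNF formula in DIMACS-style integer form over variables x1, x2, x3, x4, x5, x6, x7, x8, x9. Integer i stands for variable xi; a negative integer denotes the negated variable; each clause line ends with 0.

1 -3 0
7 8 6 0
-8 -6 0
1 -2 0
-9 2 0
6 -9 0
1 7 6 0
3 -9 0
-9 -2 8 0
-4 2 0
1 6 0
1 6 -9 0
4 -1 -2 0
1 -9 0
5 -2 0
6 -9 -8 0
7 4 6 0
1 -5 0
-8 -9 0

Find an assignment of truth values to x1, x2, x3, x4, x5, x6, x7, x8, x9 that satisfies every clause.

x1 = T, x2 = F, x3 = F, x4 = F, x5 = T, x6 = T, x7 = F, x8 = F, x9 = F

Check each clause:
  1. {x1, ¬x3} — x1 is true.
  2. {x7, x6, x8} — x6 is true.
  3. {¬x8, ¬x6} — ¬x8 is true.
  4. {x1, ¬x2} — x1 is true.
  5. {¬x9, x2} — ¬x9 is true.
  6. {¬x9, x6} — x6 is true.
  7. {x1, x6, x7} — x1 is true.
  8. {x3, ¬x9} — ¬x9 is true.
  9. {¬x2, ¬x9, x8} — ¬x2 is true.
  10. {x2, ¬x4} — ¬x4 is true.
  11. {x6, x1} — x1 is true.
  12. {¬x9, x6, x1} — x1 is true.
  13. {¬x2, x4, ¬x1} — ¬x2 is true.
  14. {x1, ¬x9} — x1 is true.
  15. {x5, ¬x2} — x5 is true.
  16. {¬x8, ¬x9, x6} — ¬x8 is true.
  17. {x6, x4, x7} — x6 is true.
  18. {¬x5, x1} — x1 is true.
  19. {¬x9, ¬x8} — ¬x8 is true.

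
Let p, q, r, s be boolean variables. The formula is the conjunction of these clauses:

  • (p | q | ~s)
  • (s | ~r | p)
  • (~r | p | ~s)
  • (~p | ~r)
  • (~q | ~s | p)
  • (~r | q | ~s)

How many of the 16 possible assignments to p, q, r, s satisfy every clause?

6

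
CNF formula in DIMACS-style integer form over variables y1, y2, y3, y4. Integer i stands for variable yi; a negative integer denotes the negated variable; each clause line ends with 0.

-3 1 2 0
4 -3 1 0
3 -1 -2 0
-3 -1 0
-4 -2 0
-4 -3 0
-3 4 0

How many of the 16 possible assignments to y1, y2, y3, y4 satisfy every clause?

5

Satisfying assignments:
  y1=F y2=F y3=F y4=F
  y1=F y2=F y3=F y4=T
  y1=F y2=T y3=F y4=F
  y1=T y2=F y3=F y4=F
  y1=T y2=F y3=F y4=T
Count: 5.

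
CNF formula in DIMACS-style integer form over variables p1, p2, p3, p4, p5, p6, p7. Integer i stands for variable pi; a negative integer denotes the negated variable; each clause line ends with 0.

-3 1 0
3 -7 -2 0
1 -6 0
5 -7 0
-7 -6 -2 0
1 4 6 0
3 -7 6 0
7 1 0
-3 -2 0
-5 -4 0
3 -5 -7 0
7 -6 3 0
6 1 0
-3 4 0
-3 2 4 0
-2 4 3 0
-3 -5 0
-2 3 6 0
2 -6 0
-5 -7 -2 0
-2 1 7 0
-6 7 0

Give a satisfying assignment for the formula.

p1 occurs only positively in the remaining clauses — set p1 = True.
Branch on p2: take p2 = False.
  then p6 is forced to False.
Set p3 = True and propagate.
  then p4 is forced to True.
  then p5 is forced to False.
  then p7 is forced to False.
Every clause has at least one true literal under this assignment.

p1=T  p2=F  p3=T  p4=T  p5=F  p6=F  p7=F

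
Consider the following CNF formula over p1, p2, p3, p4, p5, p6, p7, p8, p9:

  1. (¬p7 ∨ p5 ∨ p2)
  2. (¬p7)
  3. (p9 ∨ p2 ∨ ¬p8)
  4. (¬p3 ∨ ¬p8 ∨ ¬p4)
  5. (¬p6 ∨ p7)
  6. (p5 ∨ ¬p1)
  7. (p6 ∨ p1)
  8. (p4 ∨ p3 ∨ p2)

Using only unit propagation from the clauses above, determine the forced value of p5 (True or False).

True

Unit clause (¬p7) sets p7 = False.
(¬p6 ∨ p7): since p7 = False, the clause reduces to (¬p6). p6 = False.
In (p6 ∨ p1), p6 is now false; p1 must hold, so p1 = True.
(¬p1 ∨ p5) with p1 = True leaves only p5, so p5 = True.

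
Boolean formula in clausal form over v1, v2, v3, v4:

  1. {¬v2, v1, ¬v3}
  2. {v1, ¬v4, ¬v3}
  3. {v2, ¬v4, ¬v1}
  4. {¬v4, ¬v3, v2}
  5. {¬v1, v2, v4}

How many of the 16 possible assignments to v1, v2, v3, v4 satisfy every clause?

9

Split on v1, then v2.
  v1=1, v2=1: remaining (v3,v4) ∈ {(0,0); (0,1); (1,0); (1,1)} — 4.
  v1=1, v2=0: a clause becomes empty — 0.
  v1=0, v2=1: remaining (v3,v4) ∈ {(0,0); (0,1)} — 2.
  v1=0, v2=0: remaining (v3,v4) ∈ {(0,0); (0,1); (1,0)} — 3.
Total: 4 + 0 + 2 + 3 = 9.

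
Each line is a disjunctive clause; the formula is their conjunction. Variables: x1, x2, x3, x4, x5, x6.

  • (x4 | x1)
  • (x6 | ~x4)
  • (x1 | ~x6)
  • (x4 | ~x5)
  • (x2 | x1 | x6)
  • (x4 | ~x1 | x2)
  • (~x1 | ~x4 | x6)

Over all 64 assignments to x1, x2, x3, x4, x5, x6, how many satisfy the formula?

Case analysis on x1 and x4:
  x1=T, x4=T: forces x6=T; x2, x3, x5 free → 2^3 = 8.
  x1=T, x4=F: remaining (x2,x3,x5,x6) ∈ {(T,F,F,F); (T,F,F,T); (T,T,F,F); (T,T,F,T)} — 4.
  x1=F, x4=T: a clause becomes empty — 0.
  x1=F, x4=F: a clause becomes empty — 0.
Total: 8 + 4 + 0 + 0 = 12.

12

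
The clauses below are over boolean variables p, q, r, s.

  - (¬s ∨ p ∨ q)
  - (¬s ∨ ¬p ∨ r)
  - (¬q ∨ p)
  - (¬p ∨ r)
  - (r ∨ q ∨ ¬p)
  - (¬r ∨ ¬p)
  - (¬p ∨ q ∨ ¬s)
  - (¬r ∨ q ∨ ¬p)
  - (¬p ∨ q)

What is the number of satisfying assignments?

2

The models are:
  p=0 q=0 r=0 s=0
  p=0 q=0 r=1 s=0
That's 2 in total.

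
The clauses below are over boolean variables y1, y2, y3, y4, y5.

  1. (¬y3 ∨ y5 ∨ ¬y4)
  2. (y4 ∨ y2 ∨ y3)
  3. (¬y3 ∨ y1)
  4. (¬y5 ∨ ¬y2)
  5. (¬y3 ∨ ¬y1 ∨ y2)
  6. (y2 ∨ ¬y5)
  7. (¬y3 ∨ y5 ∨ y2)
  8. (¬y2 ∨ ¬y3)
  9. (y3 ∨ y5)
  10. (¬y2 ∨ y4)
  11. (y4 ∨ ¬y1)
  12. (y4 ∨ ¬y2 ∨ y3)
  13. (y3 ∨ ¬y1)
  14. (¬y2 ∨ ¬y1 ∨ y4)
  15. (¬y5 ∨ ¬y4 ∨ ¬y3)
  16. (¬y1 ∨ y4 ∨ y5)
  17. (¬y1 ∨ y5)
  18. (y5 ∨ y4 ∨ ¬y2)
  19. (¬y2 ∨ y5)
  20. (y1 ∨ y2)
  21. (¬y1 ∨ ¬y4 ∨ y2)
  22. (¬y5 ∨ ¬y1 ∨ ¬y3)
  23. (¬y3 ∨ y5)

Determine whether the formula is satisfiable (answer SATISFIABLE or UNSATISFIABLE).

UNSATISFIABLE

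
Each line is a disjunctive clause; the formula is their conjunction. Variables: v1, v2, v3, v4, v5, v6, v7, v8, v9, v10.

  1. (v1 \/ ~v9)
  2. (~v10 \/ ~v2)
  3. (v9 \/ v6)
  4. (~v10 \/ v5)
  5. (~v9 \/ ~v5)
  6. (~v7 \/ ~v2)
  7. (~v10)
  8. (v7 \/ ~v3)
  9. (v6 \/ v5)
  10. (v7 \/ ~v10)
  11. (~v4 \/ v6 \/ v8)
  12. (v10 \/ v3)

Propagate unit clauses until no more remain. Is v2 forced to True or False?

Unit clause (~v10) sets v10 = False.
(v3 \/ v10): since v10 = False, the clause reduces to (v3). v3 = True.
(~v3 \/ v7) with v3 = True leaves only v7, so v7 = True.
(~v7 \/ ~v2) with v7 = True leaves only ~v2, so v2 = False.

False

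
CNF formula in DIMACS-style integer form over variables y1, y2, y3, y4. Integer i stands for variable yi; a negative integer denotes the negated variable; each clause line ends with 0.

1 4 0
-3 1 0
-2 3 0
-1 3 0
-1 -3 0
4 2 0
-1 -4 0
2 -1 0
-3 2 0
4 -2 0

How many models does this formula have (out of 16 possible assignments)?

1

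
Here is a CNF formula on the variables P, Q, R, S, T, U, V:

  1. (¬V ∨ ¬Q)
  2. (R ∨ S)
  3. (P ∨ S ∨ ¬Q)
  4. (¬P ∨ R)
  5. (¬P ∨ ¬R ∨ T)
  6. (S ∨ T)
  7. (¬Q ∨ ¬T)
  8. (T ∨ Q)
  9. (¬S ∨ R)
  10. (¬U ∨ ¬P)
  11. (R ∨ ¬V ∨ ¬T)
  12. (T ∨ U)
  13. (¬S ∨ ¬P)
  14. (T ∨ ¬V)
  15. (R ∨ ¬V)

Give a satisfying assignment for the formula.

Pure literal: V appears only negated; assign V = False.
Try P = True.
  then R is forced to True.
  then T is forced to True.
  then Q is forced to False.
  then U is forced to False.
  then S is forced to False.
Check each clause:
  1. (¬Q ∨ ¬V) — ¬V is true.
  2. (R ∨ S) — R is true.
  3. (S ∨ P ∨ ¬Q) — P is true.
  4. (¬P ∨ R) — R is true.
  5. (¬P ∨ ¬R ∨ T) — T is true.
  6. (T ∨ S) — T is true.
  7. (¬Q ∨ ¬T) — ¬Q is true.
  8. (T ∨ Q) — T is true.
  9. (¬S ∨ R) — R is true.
  10. (¬P ∨ ¬U) — ¬U is true.
  11. (R ∨ ¬T ∨ ¬V) — R is true.
  12. (U ∨ T) — T is true.
  13. (¬P ∨ ¬S) — ¬S is true.
  14. (¬V ∨ T) — ¬V is true.
  15. (R ∨ ¬V) — ¬V is true.

P=1  Q=0  R=1  S=0  T=1  U=0  V=0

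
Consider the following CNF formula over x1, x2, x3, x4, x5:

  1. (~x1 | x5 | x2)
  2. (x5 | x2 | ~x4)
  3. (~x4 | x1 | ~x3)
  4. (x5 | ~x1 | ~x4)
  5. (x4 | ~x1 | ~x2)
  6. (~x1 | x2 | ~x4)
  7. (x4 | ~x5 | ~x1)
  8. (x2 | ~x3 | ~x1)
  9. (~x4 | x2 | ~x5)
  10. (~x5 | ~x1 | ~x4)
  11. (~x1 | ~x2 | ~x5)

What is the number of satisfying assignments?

Split on x1, then x4.
  x1=T, x4=T: a clause becomes empty — 0.
  x1=T, x4=F: a clause becomes empty — 0.
  x1=F, x4=T: remaining (x2,x3,x5) ∈ {(T,F,F); (T,F,T)} — 2.
  x1=F, x4=F: x2, x3, x5 free → 2^3 = 8.
Total: 0 + 0 + 2 + 8 = 10.

10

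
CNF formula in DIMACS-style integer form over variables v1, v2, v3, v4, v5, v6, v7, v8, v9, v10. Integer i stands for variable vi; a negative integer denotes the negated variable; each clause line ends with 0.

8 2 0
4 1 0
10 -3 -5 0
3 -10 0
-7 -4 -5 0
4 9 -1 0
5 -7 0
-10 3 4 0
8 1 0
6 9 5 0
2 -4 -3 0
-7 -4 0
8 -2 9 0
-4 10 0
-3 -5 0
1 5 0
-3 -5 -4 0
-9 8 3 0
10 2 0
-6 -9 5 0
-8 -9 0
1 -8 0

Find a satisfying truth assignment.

v1=1, v2=1, v3=1, v4=0, v5=0, v6=0, v7=0, v8=0, v9=1, v10=0

Check each clause:
  1. (v2 \/ v8) — v2 is true.
  2. (v1 \/ v4) — v1 is true.
  3. (~v5 \/ v10 \/ ~v3) — ~v5 is true.
  4. (~v10 \/ v3) — v3 is true.
  5. (~v5 \/ ~v4 \/ ~v7) — ~v7 is true.
  6. (v4 \/ ~v1 \/ v9) — v9 is true.
  7. (v5 \/ ~v7) — ~v7 is true.
  8. (~v10 \/ v3 \/ v4) — v3 is true.
  9. (v8 \/ v1) — v1 is true.
  10. (v9 \/ v5 \/ v6) — v9 is true.
  11. (~v4 \/ ~v3 \/ v2) — v2 is true.
  12. (~v7 \/ ~v4) — ~v7 is true.
  13. (v9 \/ ~v2 \/ v8) — v9 is true.
  14. (~v4 \/ v10) — ~v4 is true.
  15. (~v3 \/ ~v5) — ~v5 is true.
  16. (v5 \/ v1) — v1 is true.
  17. (~v4 \/ ~v3 \/ ~v5) — ~v5 is true.
  18. (v3 \/ ~v9 \/ v8) — v3 is true.
  19. (v2 \/ v10) — v2 is true.
  20. (~v9 \/ ~v6 \/ v5) — ~v6 is true.
  21. (~v8 \/ ~v9) — ~v8 is true.
  22. (~v8 \/ v1) — ~v8 is true.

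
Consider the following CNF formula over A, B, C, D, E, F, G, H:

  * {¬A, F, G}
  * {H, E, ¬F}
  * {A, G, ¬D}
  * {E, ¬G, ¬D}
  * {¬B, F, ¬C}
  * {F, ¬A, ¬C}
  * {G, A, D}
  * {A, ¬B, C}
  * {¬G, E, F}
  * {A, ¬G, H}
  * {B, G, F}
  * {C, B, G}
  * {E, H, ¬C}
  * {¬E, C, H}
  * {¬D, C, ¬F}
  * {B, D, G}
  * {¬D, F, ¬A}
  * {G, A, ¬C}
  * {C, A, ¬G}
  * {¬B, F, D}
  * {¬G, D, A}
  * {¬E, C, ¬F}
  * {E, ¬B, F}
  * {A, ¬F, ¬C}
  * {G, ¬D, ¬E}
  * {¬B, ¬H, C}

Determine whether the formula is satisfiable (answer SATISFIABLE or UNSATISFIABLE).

SATISFIABLE

Try A = True.
For the remaining variables, B = False, C = True, D = True, E = True, F = True, G = True, H = True works.
Every clause has at least one true literal under this assignment.
So A = True, B = False, C = True, D = True, E = True, F = True, G = True, H = True is a satisfying assignment.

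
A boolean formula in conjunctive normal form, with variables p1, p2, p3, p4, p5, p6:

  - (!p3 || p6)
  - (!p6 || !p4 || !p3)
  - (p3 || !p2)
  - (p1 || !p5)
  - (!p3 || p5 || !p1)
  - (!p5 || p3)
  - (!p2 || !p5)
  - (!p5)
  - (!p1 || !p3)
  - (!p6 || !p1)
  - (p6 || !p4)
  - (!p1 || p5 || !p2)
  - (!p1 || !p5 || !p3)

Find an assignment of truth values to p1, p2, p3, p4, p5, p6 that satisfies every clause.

p1 = 0, p2 = 0, p3 = 0, p4 = 1, p5 = 0, p6 = 1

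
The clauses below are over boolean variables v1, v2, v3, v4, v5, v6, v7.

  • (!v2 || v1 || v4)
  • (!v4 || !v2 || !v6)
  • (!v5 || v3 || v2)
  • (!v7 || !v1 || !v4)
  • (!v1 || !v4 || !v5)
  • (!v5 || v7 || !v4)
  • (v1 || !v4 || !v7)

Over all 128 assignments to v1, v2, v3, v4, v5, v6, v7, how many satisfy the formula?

52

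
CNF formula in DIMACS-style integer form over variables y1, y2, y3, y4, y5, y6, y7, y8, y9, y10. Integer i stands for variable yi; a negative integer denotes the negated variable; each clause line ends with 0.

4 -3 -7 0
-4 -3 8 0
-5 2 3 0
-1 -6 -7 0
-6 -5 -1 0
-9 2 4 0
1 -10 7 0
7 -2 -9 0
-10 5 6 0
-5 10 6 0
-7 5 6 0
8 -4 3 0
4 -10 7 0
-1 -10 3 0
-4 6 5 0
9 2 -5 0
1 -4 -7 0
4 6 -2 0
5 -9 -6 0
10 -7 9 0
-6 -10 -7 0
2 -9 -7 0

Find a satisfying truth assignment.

y1 = T  y2 = T  y3 = F  y4 = F  y5 = F  y6 = T  y7 = F  y8 = T  y9 = F  y10 = F

Check each clause:
  1. {y4, ¬y3, ¬y7} — ¬y7 is true.
  2. {¬y4, y8, ¬y3} — y8 is true.
  3. {y2, ¬y5, y3} — y2 is true.
  4. {¬y7, ¬y6, ¬y1} — ¬y7 is true.
  5. {¬y6, ¬y5, ¬y1} — ¬y5 is true.
  6. {y2, y4, ¬y9} — y2 is true.
  7. {y7, y1, ¬y10} — y1 is true.
  8. {¬y9, ¬y2, y7} — ¬y9 is true.
  9. {y5, ¬y10, y6} — y6 is true.
  10. {y6, y10, ¬y5} — ¬y5 is true.
  11. {y5, ¬y7, y6} — ¬y7 is true.
  12. {y3, ¬y4, y8} — y8 is true.
  13. {¬y10, y4, y7} — ¬y10 is true.
  14. {¬y1, y3, ¬y10} — ¬y10 is true.
  15. {¬y4, y5, y6} — ¬y4 is true.
  16. {y2, ¬y5, y9} — y2 is true.
  17. {¬y4, y1, ¬y7} — y1 is true.
  18. {y4, ¬y2, y6} — y6 is true.
  19. {¬y6, ¬y9, y5} — ¬y9 is true.
  20. {¬y7, y10, y9} — ¬y7 is true.
  21. {¬y6, ¬y7, ¬y10} — ¬y7 is true.
  22. {¬y7, y2, ¬y9} — ¬y7 is true.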